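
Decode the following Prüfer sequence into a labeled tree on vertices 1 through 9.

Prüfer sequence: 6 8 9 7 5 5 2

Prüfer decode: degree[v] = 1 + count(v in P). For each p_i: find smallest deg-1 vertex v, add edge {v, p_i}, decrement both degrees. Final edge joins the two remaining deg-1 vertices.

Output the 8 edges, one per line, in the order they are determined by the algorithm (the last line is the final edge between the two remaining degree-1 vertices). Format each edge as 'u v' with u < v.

Initial degrees: {1:1, 2:2, 3:1, 4:1, 5:3, 6:2, 7:2, 8:2, 9:2}
Step 1: smallest deg-1 vertex = 1, p_1 = 6. Add edge {1,6}. Now deg[1]=0, deg[6]=1.
Step 2: smallest deg-1 vertex = 3, p_2 = 8. Add edge {3,8}. Now deg[3]=0, deg[8]=1.
Step 3: smallest deg-1 vertex = 4, p_3 = 9. Add edge {4,9}. Now deg[4]=0, deg[9]=1.
Step 4: smallest deg-1 vertex = 6, p_4 = 7. Add edge {6,7}. Now deg[6]=0, deg[7]=1.
Step 5: smallest deg-1 vertex = 7, p_5 = 5. Add edge {5,7}. Now deg[7]=0, deg[5]=2.
Step 6: smallest deg-1 vertex = 8, p_6 = 5. Add edge {5,8}. Now deg[8]=0, deg[5]=1.
Step 7: smallest deg-1 vertex = 5, p_7 = 2. Add edge {2,5}. Now deg[5]=0, deg[2]=1.
Final: two remaining deg-1 vertices are 2, 9. Add edge {2,9}.

Answer: 1 6
3 8
4 9
6 7
5 7
5 8
2 5
2 9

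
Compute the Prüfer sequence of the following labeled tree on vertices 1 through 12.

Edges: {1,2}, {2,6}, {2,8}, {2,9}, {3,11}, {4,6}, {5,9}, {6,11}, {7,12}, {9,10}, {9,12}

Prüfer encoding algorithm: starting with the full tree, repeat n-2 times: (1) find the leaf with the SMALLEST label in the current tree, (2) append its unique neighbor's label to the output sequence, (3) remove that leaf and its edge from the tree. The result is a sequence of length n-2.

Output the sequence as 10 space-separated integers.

Answer: 2 11 6 9 12 2 9 6 2 9

Derivation:
Step 1: leaves = {1,3,4,5,7,8,10}. Remove smallest leaf 1, emit neighbor 2.
Step 2: leaves = {3,4,5,7,8,10}. Remove smallest leaf 3, emit neighbor 11.
Step 3: leaves = {4,5,7,8,10,11}. Remove smallest leaf 4, emit neighbor 6.
Step 4: leaves = {5,7,8,10,11}. Remove smallest leaf 5, emit neighbor 9.
Step 5: leaves = {7,8,10,11}. Remove smallest leaf 7, emit neighbor 12.
Step 6: leaves = {8,10,11,12}. Remove smallest leaf 8, emit neighbor 2.
Step 7: leaves = {10,11,12}. Remove smallest leaf 10, emit neighbor 9.
Step 8: leaves = {11,12}. Remove smallest leaf 11, emit neighbor 6.
Step 9: leaves = {6,12}. Remove smallest leaf 6, emit neighbor 2.
Step 10: leaves = {2,12}. Remove smallest leaf 2, emit neighbor 9.
Done: 2 vertices remain (9, 12). Sequence = [2 11 6 9 12 2 9 6 2 9]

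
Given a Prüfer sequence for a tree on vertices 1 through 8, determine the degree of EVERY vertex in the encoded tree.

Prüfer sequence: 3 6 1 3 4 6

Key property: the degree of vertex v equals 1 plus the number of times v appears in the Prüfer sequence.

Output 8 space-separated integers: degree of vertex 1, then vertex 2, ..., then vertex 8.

p_1 = 3: count[3] becomes 1
p_2 = 6: count[6] becomes 1
p_3 = 1: count[1] becomes 1
p_4 = 3: count[3] becomes 2
p_5 = 4: count[4] becomes 1
p_6 = 6: count[6] becomes 2
Degrees (1 + count): deg[1]=1+1=2, deg[2]=1+0=1, deg[3]=1+2=3, deg[4]=1+1=2, deg[5]=1+0=1, deg[6]=1+2=3, deg[7]=1+0=1, deg[8]=1+0=1

Answer: 2 1 3 2 1 3 1 1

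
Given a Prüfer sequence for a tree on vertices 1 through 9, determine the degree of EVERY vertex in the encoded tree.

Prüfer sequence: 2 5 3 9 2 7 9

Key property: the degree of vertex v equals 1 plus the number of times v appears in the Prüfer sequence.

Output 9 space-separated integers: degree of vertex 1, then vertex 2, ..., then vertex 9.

Answer: 1 3 2 1 2 1 2 1 3

Derivation:
p_1 = 2: count[2] becomes 1
p_2 = 5: count[5] becomes 1
p_3 = 3: count[3] becomes 1
p_4 = 9: count[9] becomes 1
p_5 = 2: count[2] becomes 2
p_6 = 7: count[7] becomes 1
p_7 = 9: count[9] becomes 2
Degrees (1 + count): deg[1]=1+0=1, deg[2]=1+2=3, deg[3]=1+1=2, deg[4]=1+0=1, deg[5]=1+1=2, deg[6]=1+0=1, deg[7]=1+1=2, deg[8]=1+0=1, deg[9]=1+2=3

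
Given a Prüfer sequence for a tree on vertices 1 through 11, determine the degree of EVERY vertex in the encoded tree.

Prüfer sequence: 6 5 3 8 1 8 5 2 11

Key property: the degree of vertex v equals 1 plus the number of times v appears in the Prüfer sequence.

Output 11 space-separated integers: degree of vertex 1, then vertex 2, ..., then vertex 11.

Answer: 2 2 2 1 3 2 1 3 1 1 2

Derivation:
p_1 = 6: count[6] becomes 1
p_2 = 5: count[5] becomes 1
p_3 = 3: count[3] becomes 1
p_4 = 8: count[8] becomes 1
p_5 = 1: count[1] becomes 1
p_6 = 8: count[8] becomes 2
p_7 = 5: count[5] becomes 2
p_8 = 2: count[2] becomes 1
p_9 = 11: count[11] becomes 1
Degrees (1 + count): deg[1]=1+1=2, deg[2]=1+1=2, deg[3]=1+1=2, deg[4]=1+0=1, deg[5]=1+2=3, deg[6]=1+1=2, deg[7]=1+0=1, deg[8]=1+2=3, deg[9]=1+0=1, deg[10]=1+0=1, deg[11]=1+1=2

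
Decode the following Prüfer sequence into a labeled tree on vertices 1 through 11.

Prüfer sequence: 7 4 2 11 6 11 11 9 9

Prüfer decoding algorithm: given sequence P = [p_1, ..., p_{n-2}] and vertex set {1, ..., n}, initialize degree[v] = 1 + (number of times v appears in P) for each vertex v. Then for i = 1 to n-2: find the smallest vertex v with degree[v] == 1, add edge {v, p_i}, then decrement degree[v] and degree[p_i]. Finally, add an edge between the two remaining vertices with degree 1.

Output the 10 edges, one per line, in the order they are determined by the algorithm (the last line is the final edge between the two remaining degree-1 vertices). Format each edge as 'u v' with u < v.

Answer: 1 7
3 4
2 4
2 11
5 6
6 11
7 11
8 9
9 10
9 11

Derivation:
Initial degrees: {1:1, 2:2, 3:1, 4:2, 5:1, 6:2, 7:2, 8:1, 9:3, 10:1, 11:4}
Step 1: smallest deg-1 vertex = 1, p_1 = 7. Add edge {1,7}. Now deg[1]=0, deg[7]=1.
Step 2: smallest deg-1 vertex = 3, p_2 = 4. Add edge {3,4}. Now deg[3]=0, deg[4]=1.
Step 3: smallest deg-1 vertex = 4, p_3 = 2. Add edge {2,4}. Now deg[4]=0, deg[2]=1.
Step 4: smallest deg-1 vertex = 2, p_4 = 11. Add edge {2,11}. Now deg[2]=0, deg[11]=3.
Step 5: smallest deg-1 vertex = 5, p_5 = 6. Add edge {5,6}. Now deg[5]=0, deg[6]=1.
Step 6: smallest deg-1 vertex = 6, p_6 = 11. Add edge {6,11}. Now deg[6]=0, deg[11]=2.
Step 7: smallest deg-1 vertex = 7, p_7 = 11. Add edge {7,11}. Now deg[7]=0, deg[11]=1.
Step 8: smallest deg-1 vertex = 8, p_8 = 9. Add edge {8,9}. Now deg[8]=0, deg[9]=2.
Step 9: smallest deg-1 vertex = 10, p_9 = 9. Add edge {9,10}. Now deg[10]=0, deg[9]=1.
Final: two remaining deg-1 vertices are 9, 11. Add edge {9,11}.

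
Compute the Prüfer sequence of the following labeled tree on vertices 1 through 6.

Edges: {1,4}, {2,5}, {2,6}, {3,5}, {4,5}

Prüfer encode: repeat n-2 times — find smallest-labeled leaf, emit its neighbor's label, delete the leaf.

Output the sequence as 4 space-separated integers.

Step 1: leaves = {1,3,6}. Remove smallest leaf 1, emit neighbor 4.
Step 2: leaves = {3,4,6}. Remove smallest leaf 3, emit neighbor 5.
Step 3: leaves = {4,6}. Remove smallest leaf 4, emit neighbor 5.
Step 4: leaves = {5,6}. Remove smallest leaf 5, emit neighbor 2.
Done: 2 vertices remain (2, 6). Sequence = [4 5 5 2]

Answer: 4 5 5 2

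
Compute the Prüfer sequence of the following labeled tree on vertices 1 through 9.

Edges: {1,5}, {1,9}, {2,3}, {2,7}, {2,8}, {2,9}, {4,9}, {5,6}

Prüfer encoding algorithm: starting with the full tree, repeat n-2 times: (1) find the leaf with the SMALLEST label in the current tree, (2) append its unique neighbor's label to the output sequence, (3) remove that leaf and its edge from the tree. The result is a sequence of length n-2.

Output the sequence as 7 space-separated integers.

Step 1: leaves = {3,4,6,7,8}. Remove smallest leaf 3, emit neighbor 2.
Step 2: leaves = {4,6,7,8}. Remove smallest leaf 4, emit neighbor 9.
Step 3: leaves = {6,7,8}. Remove smallest leaf 6, emit neighbor 5.
Step 4: leaves = {5,7,8}. Remove smallest leaf 5, emit neighbor 1.
Step 5: leaves = {1,7,8}. Remove smallest leaf 1, emit neighbor 9.
Step 6: leaves = {7,8,9}. Remove smallest leaf 7, emit neighbor 2.
Step 7: leaves = {8,9}. Remove smallest leaf 8, emit neighbor 2.
Done: 2 vertices remain (2, 9). Sequence = [2 9 5 1 9 2 2]

Answer: 2 9 5 1 9 2 2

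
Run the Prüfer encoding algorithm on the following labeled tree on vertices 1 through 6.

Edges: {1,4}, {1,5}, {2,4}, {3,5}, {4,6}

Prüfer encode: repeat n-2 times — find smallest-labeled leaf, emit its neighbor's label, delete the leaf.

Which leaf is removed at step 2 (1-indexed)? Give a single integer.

Step 1: current leaves = {2,3,6}. Remove leaf 2 (neighbor: 4).
Step 2: current leaves = {3,6}. Remove leaf 3 (neighbor: 5).

Answer: 3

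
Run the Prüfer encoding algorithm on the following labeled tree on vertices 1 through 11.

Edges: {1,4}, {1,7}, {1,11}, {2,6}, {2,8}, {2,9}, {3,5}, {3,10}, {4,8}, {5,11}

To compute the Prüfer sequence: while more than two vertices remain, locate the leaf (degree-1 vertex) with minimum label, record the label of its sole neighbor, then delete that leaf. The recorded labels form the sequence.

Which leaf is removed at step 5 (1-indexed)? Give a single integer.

Step 1: current leaves = {6,7,9,10}. Remove leaf 6 (neighbor: 2).
Step 2: current leaves = {7,9,10}. Remove leaf 7 (neighbor: 1).
Step 3: current leaves = {9,10}. Remove leaf 9 (neighbor: 2).
Step 4: current leaves = {2,10}. Remove leaf 2 (neighbor: 8).
Step 5: current leaves = {8,10}. Remove leaf 8 (neighbor: 4).

Answer: 8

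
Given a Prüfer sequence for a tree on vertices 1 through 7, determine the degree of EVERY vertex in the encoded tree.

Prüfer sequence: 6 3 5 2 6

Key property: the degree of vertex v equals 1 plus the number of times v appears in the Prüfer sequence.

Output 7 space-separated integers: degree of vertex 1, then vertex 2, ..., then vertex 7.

p_1 = 6: count[6] becomes 1
p_2 = 3: count[3] becomes 1
p_3 = 5: count[5] becomes 1
p_4 = 2: count[2] becomes 1
p_5 = 6: count[6] becomes 2
Degrees (1 + count): deg[1]=1+0=1, deg[2]=1+1=2, deg[3]=1+1=2, deg[4]=1+0=1, deg[5]=1+1=2, deg[6]=1+2=3, deg[7]=1+0=1

Answer: 1 2 2 1 2 3 1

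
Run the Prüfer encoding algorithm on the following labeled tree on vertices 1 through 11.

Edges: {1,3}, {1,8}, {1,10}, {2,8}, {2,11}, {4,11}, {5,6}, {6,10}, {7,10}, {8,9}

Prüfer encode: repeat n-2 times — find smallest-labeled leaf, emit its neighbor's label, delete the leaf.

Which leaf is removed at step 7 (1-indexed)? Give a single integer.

Answer: 10

Derivation:
Step 1: current leaves = {3,4,5,7,9}. Remove leaf 3 (neighbor: 1).
Step 2: current leaves = {4,5,7,9}. Remove leaf 4 (neighbor: 11).
Step 3: current leaves = {5,7,9,11}. Remove leaf 5 (neighbor: 6).
Step 4: current leaves = {6,7,9,11}. Remove leaf 6 (neighbor: 10).
Step 5: current leaves = {7,9,11}. Remove leaf 7 (neighbor: 10).
Step 6: current leaves = {9,10,11}. Remove leaf 9 (neighbor: 8).
Step 7: current leaves = {10,11}. Remove leaf 10 (neighbor: 1).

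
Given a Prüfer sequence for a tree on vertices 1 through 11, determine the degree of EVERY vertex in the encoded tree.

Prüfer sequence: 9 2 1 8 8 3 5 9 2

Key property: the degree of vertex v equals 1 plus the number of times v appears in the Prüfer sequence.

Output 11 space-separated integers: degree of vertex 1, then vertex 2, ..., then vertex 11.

p_1 = 9: count[9] becomes 1
p_2 = 2: count[2] becomes 1
p_3 = 1: count[1] becomes 1
p_4 = 8: count[8] becomes 1
p_5 = 8: count[8] becomes 2
p_6 = 3: count[3] becomes 1
p_7 = 5: count[5] becomes 1
p_8 = 9: count[9] becomes 2
p_9 = 2: count[2] becomes 2
Degrees (1 + count): deg[1]=1+1=2, deg[2]=1+2=3, deg[3]=1+1=2, deg[4]=1+0=1, deg[5]=1+1=2, deg[6]=1+0=1, deg[7]=1+0=1, deg[8]=1+2=3, deg[9]=1+2=3, deg[10]=1+0=1, deg[11]=1+0=1

Answer: 2 3 2 1 2 1 1 3 3 1 1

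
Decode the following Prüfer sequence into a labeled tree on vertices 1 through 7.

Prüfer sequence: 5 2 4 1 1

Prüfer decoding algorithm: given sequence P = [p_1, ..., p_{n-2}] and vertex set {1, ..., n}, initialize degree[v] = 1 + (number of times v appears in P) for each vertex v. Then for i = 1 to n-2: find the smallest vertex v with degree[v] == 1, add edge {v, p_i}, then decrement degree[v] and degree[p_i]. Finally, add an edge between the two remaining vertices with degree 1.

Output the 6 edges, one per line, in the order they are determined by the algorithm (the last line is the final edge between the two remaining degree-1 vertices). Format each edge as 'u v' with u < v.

Answer: 3 5
2 5
2 4
1 4
1 6
1 7

Derivation:
Initial degrees: {1:3, 2:2, 3:1, 4:2, 5:2, 6:1, 7:1}
Step 1: smallest deg-1 vertex = 3, p_1 = 5. Add edge {3,5}. Now deg[3]=0, deg[5]=1.
Step 2: smallest deg-1 vertex = 5, p_2 = 2. Add edge {2,5}. Now deg[5]=0, deg[2]=1.
Step 3: smallest deg-1 vertex = 2, p_3 = 4. Add edge {2,4}. Now deg[2]=0, deg[4]=1.
Step 4: smallest deg-1 vertex = 4, p_4 = 1. Add edge {1,4}. Now deg[4]=0, deg[1]=2.
Step 5: smallest deg-1 vertex = 6, p_5 = 1. Add edge {1,6}. Now deg[6]=0, deg[1]=1.
Final: two remaining deg-1 vertices are 1, 7. Add edge {1,7}.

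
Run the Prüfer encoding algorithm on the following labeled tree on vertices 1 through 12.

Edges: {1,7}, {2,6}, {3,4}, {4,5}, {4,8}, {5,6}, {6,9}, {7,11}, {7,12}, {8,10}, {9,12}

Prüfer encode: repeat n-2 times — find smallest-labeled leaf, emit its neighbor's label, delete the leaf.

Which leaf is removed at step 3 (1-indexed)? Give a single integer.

Answer: 3

Derivation:
Step 1: current leaves = {1,2,3,10,11}. Remove leaf 1 (neighbor: 7).
Step 2: current leaves = {2,3,10,11}. Remove leaf 2 (neighbor: 6).
Step 3: current leaves = {3,10,11}. Remove leaf 3 (neighbor: 4).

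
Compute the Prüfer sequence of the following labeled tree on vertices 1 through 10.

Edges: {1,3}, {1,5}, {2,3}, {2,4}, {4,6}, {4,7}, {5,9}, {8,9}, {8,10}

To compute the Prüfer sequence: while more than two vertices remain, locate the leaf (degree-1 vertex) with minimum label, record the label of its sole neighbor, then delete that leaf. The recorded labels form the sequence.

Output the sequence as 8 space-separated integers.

Step 1: leaves = {6,7,10}. Remove smallest leaf 6, emit neighbor 4.
Step 2: leaves = {7,10}. Remove smallest leaf 7, emit neighbor 4.
Step 3: leaves = {4,10}. Remove smallest leaf 4, emit neighbor 2.
Step 4: leaves = {2,10}. Remove smallest leaf 2, emit neighbor 3.
Step 5: leaves = {3,10}. Remove smallest leaf 3, emit neighbor 1.
Step 6: leaves = {1,10}. Remove smallest leaf 1, emit neighbor 5.
Step 7: leaves = {5,10}. Remove smallest leaf 5, emit neighbor 9.
Step 8: leaves = {9,10}. Remove smallest leaf 9, emit neighbor 8.
Done: 2 vertices remain (8, 10). Sequence = [4 4 2 3 1 5 9 8]

Answer: 4 4 2 3 1 5 9 8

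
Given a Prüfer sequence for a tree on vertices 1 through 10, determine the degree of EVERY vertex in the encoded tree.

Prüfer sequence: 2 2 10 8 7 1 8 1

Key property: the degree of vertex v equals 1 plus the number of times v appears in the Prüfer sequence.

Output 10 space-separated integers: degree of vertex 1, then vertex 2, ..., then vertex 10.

p_1 = 2: count[2] becomes 1
p_2 = 2: count[2] becomes 2
p_3 = 10: count[10] becomes 1
p_4 = 8: count[8] becomes 1
p_5 = 7: count[7] becomes 1
p_6 = 1: count[1] becomes 1
p_7 = 8: count[8] becomes 2
p_8 = 1: count[1] becomes 2
Degrees (1 + count): deg[1]=1+2=3, deg[2]=1+2=3, deg[3]=1+0=1, deg[4]=1+0=1, deg[5]=1+0=1, deg[6]=1+0=1, deg[7]=1+1=2, deg[8]=1+2=3, deg[9]=1+0=1, deg[10]=1+1=2

Answer: 3 3 1 1 1 1 2 3 1 2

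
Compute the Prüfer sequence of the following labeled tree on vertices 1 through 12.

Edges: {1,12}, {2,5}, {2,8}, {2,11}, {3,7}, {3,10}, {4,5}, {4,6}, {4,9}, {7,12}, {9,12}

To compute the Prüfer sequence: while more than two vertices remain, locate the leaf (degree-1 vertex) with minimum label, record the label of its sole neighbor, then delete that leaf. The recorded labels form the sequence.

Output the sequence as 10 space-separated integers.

Answer: 12 4 2 3 7 12 2 5 4 9

Derivation:
Step 1: leaves = {1,6,8,10,11}. Remove smallest leaf 1, emit neighbor 12.
Step 2: leaves = {6,8,10,11}. Remove smallest leaf 6, emit neighbor 4.
Step 3: leaves = {8,10,11}. Remove smallest leaf 8, emit neighbor 2.
Step 4: leaves = {10,11}. Remove smallest leaf 10, emit neighbor 3.
Step 5: leaves = {3,11}. Remove smallest leaf 3, emit neighbor 7.
Step 6: leaves = {7,11}. Remove smallest leaf 7, emit neighbor 12.
Step 7: leaves = {11,12}. Remove smallest leaf 11, emit neighbor 2.
Step 8: leaves = {2,12}. Remove smallest leaf 2, emit neighbor 5.
Step 9: leaves = {5,12}. Remove smallest leaf 5, emit neighbor 4.
Step 10: leaves = {4,12}. Remove smallest leaf 4, emit neighbor 9.
Done: 2 vertices remain (9, 12). Sequence = [12 4 2 3 7 12 2 5 4 9]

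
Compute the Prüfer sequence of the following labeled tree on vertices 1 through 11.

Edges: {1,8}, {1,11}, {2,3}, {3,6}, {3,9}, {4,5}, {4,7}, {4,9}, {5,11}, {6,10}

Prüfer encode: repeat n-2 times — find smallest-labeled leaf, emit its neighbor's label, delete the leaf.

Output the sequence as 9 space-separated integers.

Answer: 3 4 1 11 6 3 9 4 5

Derivation:
Step 1: leaves = {2,7,8,10}. Remove smallest leaf 2, emit neighbor 3.
Step 2: leaves = {7,8,10}. Remove smallest leaf 7, emit neighbor 4.
Step 3: leaves = {8,10}. Remove smallest leaf 8, emit neighbor 1.
Step 4: leaves = {1,10}. Remove smallest leaf 1, emit neighbor 11.
Step 5: leaves = {10,11}. Remove smallest leaf 10, emit neighbor 6.
Step 6: leaves = {6,11}. Remove smallest leaf 6, emit neighbor 3.
Step 7: leaves = {3,11}. Remove smallest leaf 3, emit neighbor 9.
Step 8: leaves = {9,11}. Remove smallest leaf 9, emit neighbor 4.
Step 9: leaves = {4,11}. Remove smallest leaf 4, emit neighbor 5.
Done: 2 vertices remain (5, 11). Sequence = [3 4 1 11 6 3 9 4 5]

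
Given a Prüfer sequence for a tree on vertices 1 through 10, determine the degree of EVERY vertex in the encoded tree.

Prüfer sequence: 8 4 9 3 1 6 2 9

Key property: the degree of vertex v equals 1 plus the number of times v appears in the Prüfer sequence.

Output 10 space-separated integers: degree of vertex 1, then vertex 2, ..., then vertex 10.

Answer: 2 2 2 2 1 2 1 2 3 1

Derivation:
p_1 = 8: count[8] becomes 1
p_2 = 4: count[4] becomes 1
p_3 = 9: count[9] becomes 1
p_4 = 3: count[3] becomes 1
p_5 = 1: count[1] becomes 1
p_6 = 6: count[6] becomes 1
p_7 = 2: count[2] becomes 1
p_8 = 9: count[9] becomes 2
Degrees (1 + count): deg[1]=1+1=2, deg[2]=1+1=2, deg[3]=1+1=2, deg[4]=1+1=2, deg[5]=1+0=1, deg[6]=1+1=2, deg[7]=1+0=1, deg[8]=1+1=2, deg[9]=1+2=3, deg[10]=1+0=1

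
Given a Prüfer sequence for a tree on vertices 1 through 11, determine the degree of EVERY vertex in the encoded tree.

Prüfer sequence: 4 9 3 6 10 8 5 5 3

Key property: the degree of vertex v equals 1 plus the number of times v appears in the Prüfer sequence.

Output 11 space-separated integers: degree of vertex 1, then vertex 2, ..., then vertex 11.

p_1 = 4: count[4] becomes 1
p_2 = 9: count[9] becomes 1
p_3 = 3: count[3] becomes 1
p_4 = 6: count[6] becomes 1
p_5 = 10: count[10] becomes 1
p_6 = 8: count[8] becomes 1
p_7 = 5: count[5] becomes 1
p_8 = 5: count[5] becomes 2
p_9 = 3: count[3] becomes 2
Degrees (1 + count): deg[1]=1+0=1, deg[2]=1+0=1, deg[3]=1+2=3, deg[4]=1+1=2, deg[5]=1+2=3, deg[6]=1+1=2, deg[7]=1+0=1, deg[8]=1+1=2, deg[9]=1+1=2, deg[10]=1+1=2, deg[11]=1+0=1

Answer: 1 1 3 2 3 2 1 2 2 2 1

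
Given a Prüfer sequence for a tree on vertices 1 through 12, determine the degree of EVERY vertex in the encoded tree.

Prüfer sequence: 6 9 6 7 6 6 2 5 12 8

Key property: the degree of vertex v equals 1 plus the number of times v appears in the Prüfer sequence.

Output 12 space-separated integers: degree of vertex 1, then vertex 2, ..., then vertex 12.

p_1 = 6: count[6] becomes 1
p_2 = 9: count[9] becomes 1
p_3 = 6: count[6] becomes 2
p_4 = 7: count[7] becomes 1
p_5 = 6: count[6] becomes 3
p_6 = 6: count[6] becomes 4
p_7 = 2: count[2] becomes 1
p_8 = 5: count[5] becomes 1
p_9 = 12: count[12] becomes 1
p_10 = 8: count[8] becomes 1
Degrees (1 + count): deg[1]=1+0=1, deg[2]=1+1=2, deg[3]=1+0=1, deg[4]=1+0=1, deg[5]=1+1=2, deg[6]=1+4=5, deg[7]=1+1=2, deg[8]=1+1=2, deg[9]=1+1=2, deg[10]=1+0=1, deg[11]=1+0=1, deg[12]=1+1=2

Answer: 1 2 1 1 2 5 2 2 2 1 1 2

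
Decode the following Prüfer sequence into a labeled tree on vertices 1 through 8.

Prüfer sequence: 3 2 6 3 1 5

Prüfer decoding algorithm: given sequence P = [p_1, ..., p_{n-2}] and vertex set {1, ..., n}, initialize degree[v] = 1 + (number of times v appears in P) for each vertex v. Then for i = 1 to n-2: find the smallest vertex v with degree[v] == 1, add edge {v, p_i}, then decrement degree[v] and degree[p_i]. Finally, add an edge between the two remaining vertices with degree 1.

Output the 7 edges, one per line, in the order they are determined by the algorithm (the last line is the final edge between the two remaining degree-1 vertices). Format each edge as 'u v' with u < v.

Initial degrees: {1:2, 2:2, 3:3, 4:1, 5:2, 6:2, 7:1, 8:1}
Step 1: smallest deg-1 vertex = 4, p_1 = 3. Add edge {3,4}. Now deg[4]=0, deg[3]=2.
Step 2: smallest deg-1 vertex = 7, p_2 = 2. Add edge {2,7}. Now deg[7]=0, deg[2]=1.
Step 3: smallest deg-1 vertex = 2, p_3 = 6. Add edge {2,6}. Now deg[2]=0, deg[6]=1.
Step 4: smallest deg-1 vertex = 6, p_4 = 3. Add edge {3,6}. Now deg[6]=0, deg[3]=1.
Step 5: smallest deg-1 vertex = 3, p_5 = 1. Add edge {1,3}. Now deg[3]=0, deg[1]=1.
Step 6: smallest deg-1 vertex = 1, p_6 = 5. Add edge {1,5}. Now deg[1]=0, deg[5]=1.
Final: two remaining deg-1 vertices are 5, 8. Add edge {5,8}.

Answer: 3 4
2 7
2 6
3 6
1 3
1 5
5 8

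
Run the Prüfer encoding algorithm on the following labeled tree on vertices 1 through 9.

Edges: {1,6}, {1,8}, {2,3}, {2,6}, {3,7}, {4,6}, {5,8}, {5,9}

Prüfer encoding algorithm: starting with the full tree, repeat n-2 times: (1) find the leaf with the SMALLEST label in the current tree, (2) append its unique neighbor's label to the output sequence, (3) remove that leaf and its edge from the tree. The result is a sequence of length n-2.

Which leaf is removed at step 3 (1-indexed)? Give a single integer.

Step 1: current leaves = {4,7,9}. Remove leaf 4 (neighbor: 6).
Step 2: current leaves = {7,9}. Remove leaf 7 (neighbor: 3).
Step 3: current leaves = {3,9}. Remove leaf 3 (neighbor: 2).

Answer: 3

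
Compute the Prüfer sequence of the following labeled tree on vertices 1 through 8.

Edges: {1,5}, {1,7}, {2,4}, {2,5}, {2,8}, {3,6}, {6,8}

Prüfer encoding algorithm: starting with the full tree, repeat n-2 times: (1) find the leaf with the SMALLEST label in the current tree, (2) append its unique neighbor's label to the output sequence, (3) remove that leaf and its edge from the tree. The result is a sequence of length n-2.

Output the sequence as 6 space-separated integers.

Step 1: leaves = {3,4,7}. Remove smallest leaf 3, emit neighbor 6.
Step 2: leaves = {4,6,7}. Remove smallest leaf 4, emit neighbor 2.
Step 3: leaves = {6,7}. Remove smallest leaf 6, emit neighbor 8.
Step 4: leaves = {7,8}. Remove smallest leaf 7, emit neighbor 1.
Step 5: leaves = {1,8}. Remove smallest leaf 1, emit neighbor 5.
Step 6: leaves = {5,8}. Remove smallest leaf 5, emit neighbor 2.
Done: 2 vertices remain (2, 8). Sequence = [6 2 8 1 5 2]

Answer: 6 2 8 1 5 2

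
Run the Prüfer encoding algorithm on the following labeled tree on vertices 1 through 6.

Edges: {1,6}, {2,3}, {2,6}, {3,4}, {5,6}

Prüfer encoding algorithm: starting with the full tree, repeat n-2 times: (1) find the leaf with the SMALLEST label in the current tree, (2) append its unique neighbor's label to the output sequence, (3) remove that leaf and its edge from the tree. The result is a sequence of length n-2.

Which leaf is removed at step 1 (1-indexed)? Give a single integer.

Answer: 1

Derivation:
Step 1: current leaves = {1,4,5}. Remove leaf 1 (neighbor: 6).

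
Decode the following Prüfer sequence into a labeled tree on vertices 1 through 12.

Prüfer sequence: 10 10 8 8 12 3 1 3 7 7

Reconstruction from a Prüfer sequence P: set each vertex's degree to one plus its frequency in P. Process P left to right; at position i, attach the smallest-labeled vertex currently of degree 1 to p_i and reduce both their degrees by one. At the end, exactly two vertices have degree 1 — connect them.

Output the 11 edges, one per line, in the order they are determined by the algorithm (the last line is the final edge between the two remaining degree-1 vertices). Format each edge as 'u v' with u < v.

Answer: 2 10
4 10
5 8
6 8
8 12
3 9
1 10
1 3
3 7
7 11
7 12

Derivation:
Initial degrees: {1:2, 2:1, 3:3, 4:1, 5:1, 6:1, 7:3, 8:3, 9:1, 10:3, 11:1, 12:2}
Step 1: smallest deg-1 vertex = 2, p_1 = 10. Add edge {2,10}. Now deg[2]=0, deg[10]=2.
Step 2: smallest deg-1 vertex = 4, p_2 = 10. Add edge {4,10}. Now deg[4]=0, deg[10]=1.
Step 3: smallest deg-1 vertex = 5, p_3 = 8. Add edge {5,8}. Now deg[5]=0, deg[8]=2.
Step 4: smallest deg-1 vertex = 6, p_4 = 8. Add edge {6,8}. Now deg[6]=0, deg[8]=1.
Step 5: smallest deg-1 vertex = 8, p_5 = 12. Add edge {8,12}. Now deg[8]=0, deg[12]=1.
Step 6: smallest deg-1 vertex = 9, p_6 = 3. Add edge {3,9}. Now deg[9]=0, deg[3]=2.
Step 7: smallest deg-1 vertex = 10, p_7 = 1. Add edge {1,10}. Now deg[10]=0, deg[1]=1.
Step 8: smallest deg-1 vertex = 1, p_8 = 3. Add edge {1,3}. Now deg[1]=0, deg[3]=1.
Step 9: smallest deg-1 vertex = 3, p_9 = 7. Add edge {3,7}. Now deg[3]=0, deg[7]=2.
Step 10: smallest deg-1 vertex = 11, p_10 = 7. Add edge {7,11}. Now deg[11]=0, deg[7]=1.
Final: two remaining deg-1 vertices are 7, 12. Add edge {7,12}.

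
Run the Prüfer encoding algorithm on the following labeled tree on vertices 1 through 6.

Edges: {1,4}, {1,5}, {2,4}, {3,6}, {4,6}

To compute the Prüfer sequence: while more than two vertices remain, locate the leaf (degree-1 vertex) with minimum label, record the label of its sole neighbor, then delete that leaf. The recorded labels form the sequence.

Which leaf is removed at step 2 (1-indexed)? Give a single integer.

Step 1: current leaves = {2,3,5}. Remove leaf 2 (neighbor: 4).
Step 2: current leaves = {3,5}. Remove leaf 3 (neighbor: 6).

Answer: 3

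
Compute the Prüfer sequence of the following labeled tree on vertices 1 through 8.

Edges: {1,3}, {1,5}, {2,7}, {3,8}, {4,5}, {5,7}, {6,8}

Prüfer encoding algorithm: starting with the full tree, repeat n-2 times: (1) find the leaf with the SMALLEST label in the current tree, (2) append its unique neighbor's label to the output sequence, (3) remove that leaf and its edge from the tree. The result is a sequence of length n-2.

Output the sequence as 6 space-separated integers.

Step 1: leaves = {2,4,6}. Remove smallest leaf 2, emit neighbor 7.
Step 2: leaves = {4,6,7}. Remove smallest leaf 4, emit neighbor 5.
Step 3: leaves = {6,7}. Remove smallest leaf 6, emit neighbor 8.
Step 4: leaves = {7,8}. Remove smallest leaf 7, emit neighbor 5.
Step 5: leaves = {5,8}. Remove smallest leaf 5, emit neighbor 1.
Step 6: leaves = {1,8}. Remove smallest leaf 1, emit neighbor 3.
Done: 2 vertices remain (3, 8). Sequence = [7 5 8 5 1 3]

Answer: 7 5 8 5 1 3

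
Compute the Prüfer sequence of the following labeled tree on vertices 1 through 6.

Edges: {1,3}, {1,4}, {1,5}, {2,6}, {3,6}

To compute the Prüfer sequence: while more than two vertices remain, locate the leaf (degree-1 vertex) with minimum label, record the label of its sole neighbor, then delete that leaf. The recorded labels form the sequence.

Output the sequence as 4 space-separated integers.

Step 1: leaves = {2,4,5}. Remove smallest leaf 2, emit neighbor 6.
Step 2: leaves = {4,5,6}. Remove smallest leaf 4, emit neighbor 1.
Step 3: leaves = {5,6}. Remove smallest leaf 5, emit neighbor 1.
Step 4: leaves = {1,6}. Remove smallest leaf 1, emit neighbor 3.
Done: 2 vertices remain (3, 6). Sequence = [6 1 1 3]

Answer: 6 1 1 3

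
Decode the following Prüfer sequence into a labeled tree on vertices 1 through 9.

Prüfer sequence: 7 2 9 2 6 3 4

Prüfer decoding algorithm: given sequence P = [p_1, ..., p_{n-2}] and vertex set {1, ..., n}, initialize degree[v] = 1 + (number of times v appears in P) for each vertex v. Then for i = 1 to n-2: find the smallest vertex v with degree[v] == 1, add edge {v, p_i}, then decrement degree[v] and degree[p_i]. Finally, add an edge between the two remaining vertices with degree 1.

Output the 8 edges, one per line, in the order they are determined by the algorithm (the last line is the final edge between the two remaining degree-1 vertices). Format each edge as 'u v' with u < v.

Answer: 1 7
2 5
7 9
2 8
2 6
3 6
3 4
4 9

Derivation:
Initial degrees: {1:1, 2:3, 3:2, 4:2, 5:1, 6:2, 7:2, 8:1, 9:2}
Step 1: smallest deg-1 vertex = 1, p_1 = 7. Add edge {1,7}. Now deg[1]=0, deg[7]=1.
Step 2: smallest deg-1 vertex = 5, p_2 = 2. Add edge {2,5}. Now deg[5]=0, deg[2]=2.
Step 3: smallest deg-1 vertex = 7, p_3 = 9. Add edge {7,9}. Now deg[7]=0, deg[9]=1.
Step 4: smallest deg-1 vertex = 8, p_4 = 2. Add edge {2,8}. Now deg[8]=0, deg[2]=1.
Step 5: smallest deg-1 vertex = 2, p_5 = 6. Add edge {2,6}. Now deg[2]=0, deg[6]=1.
Step 6: smallest deg-1 vertex = 6, p_6 = 3. Add edge {3,6}. Now deg[6]=0, deg[3]=1.
Step 7: smallest deg-1 vertex = 3, p_7 = 4. Add edge {3,4}. Now deg[3]=0, deg[4]=1.
Final: two remaining deg-1 vertices are 4, 9. Add edge {4,9}.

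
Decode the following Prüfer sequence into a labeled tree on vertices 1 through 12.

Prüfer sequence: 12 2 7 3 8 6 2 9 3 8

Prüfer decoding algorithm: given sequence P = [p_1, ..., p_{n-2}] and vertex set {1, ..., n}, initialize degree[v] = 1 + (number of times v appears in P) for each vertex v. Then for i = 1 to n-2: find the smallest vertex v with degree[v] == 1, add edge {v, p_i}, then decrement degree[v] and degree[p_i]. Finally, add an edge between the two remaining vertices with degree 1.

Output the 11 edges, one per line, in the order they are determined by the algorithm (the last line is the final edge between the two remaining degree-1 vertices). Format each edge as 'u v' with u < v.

Answer: 1 12
2 4
5 7
3 7
8 10
6 11
2 6
2 9
3 9
3 8
8 12

Derivation:
Initial degrees: {1:1, 2:3, 3:3, 4:1, 5:1, 6:2, 7:2, 8:3, 9:2, 10:1, 11:1, 12:2}
Step 1: smallest deg-1 vertex = 1, p_1 = 12. Add edge {1,12}. Now deg[1]=0, deg[12]=1.
Step 2: smallest deg-1 vertex = 4, p_2 = 2. Add edge {2,4}. Now deg[4]=0, deg[2]=2.
Step 3: smallest deg-1 vertex = 5, p_3 = 7. Add edge {5,7}. Now deg[5]=0, deg[7]=1.
Step 4: smallest deg-1 vertex = 7, p_4 = 3. Add edge {3,7}. Now deg[7]=0, deg[3]=2.
Step 5: smallest deg-1 vertex = 10, p_5 = 8. Add edge {8,10}. Now deg[10]=0, deg[8]=2.
Step 6: smallest deg-1 vertex = 11, p_6 = 6. Add edge {6,11}. Now deg[11]=0, deg[6]=1.
Step 7: smallest deg-1 vertex = 6, p_7 = 2. Add edge {2,6}. Now deg[6]=0, deg[2]=1.
Step 8: smallest deg-1 vertex = 2, p_8 = 9. Add edge {2,9}. Now deg[2]=0, deg[9]=1.
Step 9: smallest deg-1 vertex = 9, p_9 = 3. Add edge {3,9}. Now deg[9]=0, deg[3]=1.
Step 10: smallest deg-1 vertex = 3, p_10 = 8. Add edge {3,8}. Now deg[3]=0, deg[8]=1.
Final: two remaining deg-1 vertices are 8, 12. Add edge {8,12}.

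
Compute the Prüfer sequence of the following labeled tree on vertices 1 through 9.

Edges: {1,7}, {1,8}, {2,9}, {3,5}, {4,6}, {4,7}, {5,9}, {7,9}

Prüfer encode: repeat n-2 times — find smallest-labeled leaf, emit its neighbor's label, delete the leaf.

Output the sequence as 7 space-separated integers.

Answer: 9 5 9 4 7 1 7

Derivation:
Step 1: leaves = {2,3,6,8}. Remove smallest leaf 2, emit neighbor 9.
Step 2: leaves = {3,6,8}. Remove smallest leaf 3, emit neighbor 5.
Step 3: leaves = {5,6,8}. Remove smallest leaf 5, emit neighbor 9.
Step 4: leaves = {6,8,9}. Remove smallest leaf 6, emit neighbor 4.
Step 5: leaves = {4,8,9}. Remove smallest leaf 4, emit neighbor 7.
Step 6: leaves = {8,9}. Remove smallest leaf 8, emit neighbor 1.
Step 7: leaves = {1,9}. Remove smallest leaf 1, emit neighbor 7.
Done: 2 vertices remain (7, 9). Sequence = [9 5 9 4 7 1 7]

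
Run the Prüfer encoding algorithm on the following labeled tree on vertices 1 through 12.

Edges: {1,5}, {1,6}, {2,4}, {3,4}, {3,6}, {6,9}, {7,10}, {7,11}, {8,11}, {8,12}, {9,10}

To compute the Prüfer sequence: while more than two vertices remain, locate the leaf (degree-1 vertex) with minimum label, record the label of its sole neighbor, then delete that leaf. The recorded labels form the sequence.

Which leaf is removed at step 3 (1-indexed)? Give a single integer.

Step 1: current leaves = {2,5,12}. Remove leaf 2 (neighbor: 4).
Step 2: current leaves = {4,5,12}. Remove leaf 4 (neighbor: 3).
Step 3: current leaves = {3,5,12}. Remove leaf 3 (neighbor: 6).

Answer: 3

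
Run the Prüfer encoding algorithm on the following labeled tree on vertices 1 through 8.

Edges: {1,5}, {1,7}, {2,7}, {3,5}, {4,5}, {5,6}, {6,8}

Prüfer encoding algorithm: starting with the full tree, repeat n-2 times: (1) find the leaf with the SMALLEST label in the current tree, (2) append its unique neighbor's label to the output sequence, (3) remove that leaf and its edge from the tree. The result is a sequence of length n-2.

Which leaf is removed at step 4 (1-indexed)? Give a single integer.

Step 1: current leaves = {2,3,4,8}. Remove leaf 2 (neighbor: 7).
Step 2: current leaves = {3,4,7,8}. Remove leaf 3 (neighbor: 5).
Step 3: current leaves = {4,7,8}. Remove leaf 4 (neighbor: 5).
Step 4: current leaves = {7,8}. Remove leaf 7 (neighbor: 1).

Answer: 7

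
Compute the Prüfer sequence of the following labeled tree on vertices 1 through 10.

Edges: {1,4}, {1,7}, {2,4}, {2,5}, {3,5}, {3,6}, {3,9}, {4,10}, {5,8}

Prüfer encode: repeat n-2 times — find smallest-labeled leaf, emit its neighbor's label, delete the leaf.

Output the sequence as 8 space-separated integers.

Step 1: leaves = {6,7,8,9,10}. Remove smallest leaf 6, emit neighbor 3.
Step 2: leaves = {7,8,9,10}. Remove smallest leaf 7, emit neighbor 1.
Step 3: leaves = {1,8,9,10}. Remove smallest leaf 1, emit neighbor 4.
Step 4: leaves = {8,9,10}. Remove smallest leaf 8, emit neighbor 5.
Step 5: leaves = {9,10}. Remove smallest leaf 9, emit neighbor 3.
Step 6: leaves = {3,10}. Remove smallest leaf 3, emit neighbor 5.
Step 7: leaves = {5,10}. Remove smallest leaf 5, emit neighbor 2.
Step 8: leaves = {2,10}. Remove smallest leaf 2, emit neighbor 4.
Done: 2 vertices remain (4, 10). Sequence = [3 1 4 5 3 5 2 4]

Answer: 3 1 4 5 3 5 2 4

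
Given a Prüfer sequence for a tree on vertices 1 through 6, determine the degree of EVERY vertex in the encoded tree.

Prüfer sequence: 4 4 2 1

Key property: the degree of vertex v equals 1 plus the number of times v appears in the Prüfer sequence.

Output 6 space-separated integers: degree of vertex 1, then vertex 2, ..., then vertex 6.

Answer: 2 2 1 3 1 1

Derivation:
p_1 = 4: count[4] becomes 1
p_2 = 4: count[4] becomes 2
p_3 = 2: count[2] becomes 1
p_4 = 1: count[1] becomes 1
Degrees (1 + count): deg[1]=1+1=2, deg[2]=1+1=2, deg[3]=1+0=1, deg[4]=1+2=3, deg[5]=1+0=1, deg[6]=1+0=1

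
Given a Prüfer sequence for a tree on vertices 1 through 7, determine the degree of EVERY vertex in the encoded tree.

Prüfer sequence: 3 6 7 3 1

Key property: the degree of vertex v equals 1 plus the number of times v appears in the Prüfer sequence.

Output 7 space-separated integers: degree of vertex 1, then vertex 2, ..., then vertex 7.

Answer: 2 1 3 1 1 2 2

Derivation:
p_1 = 3: count[3] becomes 1
p_2 = 6: count[6] becomes 1
p_3 = 7: count[7] becomes 1
p_4 = 3: count[3] becomes 2
p_5 = 1: count[1] becomes 1
Degrees (1 + count): deg[1]=1+1=2, deg[2]=1+0=1, deg[3]=1+2=3, deg[4]=1+0=1, deg[5]=1+0=1, deg[6]=1+1=2, deg[7]=1+1=2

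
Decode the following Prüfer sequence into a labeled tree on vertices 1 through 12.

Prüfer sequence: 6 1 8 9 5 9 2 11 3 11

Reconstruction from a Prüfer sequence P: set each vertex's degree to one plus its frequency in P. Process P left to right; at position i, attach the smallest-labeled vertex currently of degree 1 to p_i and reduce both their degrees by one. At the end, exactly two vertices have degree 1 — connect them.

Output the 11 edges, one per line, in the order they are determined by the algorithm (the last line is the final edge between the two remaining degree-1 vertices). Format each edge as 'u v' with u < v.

Initial degrees: {1:2, 2:2, 3:2, 4:1, 5:2, 6:2, 7:1, 8:2, 9:3, 10:1, 11:3, 12:1}
Step 1: smallest deg-1 vertex = 4, p_1 = 6. Add edge {4,6}. Now deg[4]=0, deg[6]=1.
Step 2: smallest deg-1 vertex = 6, p_2 = 1. Add edge {1,6}. Now deg[6]=0, deg[1]=1.
Step 3: smallest deg-1 vertex = 1, p_3 = 8. Add edge {1,8}. Now deg[1]=0, deg[8]=1.
Step 4: smallest deg-1 vertex = 7, p_4 = 9. Add edge {7,9}. Now deg[7]=0, deg[9]=2.
Step 5: smallest deg-1 vertex = 8, p_5 = 5. Add edge {5,8}. Now deg[8]=0, deg[5]=1.
Step 6: smallest deg-1 vertex = 5, p_6 = 9. Add edge {5,9}. Now deg[5]=0, deg[9]=1.
Step 7: smallest deg-1 vertex = 9, p_7 = 2. Add edge {2,9}. Now deg[9]=0, deg[2]=1.
Step 8: smallest deg-1 vertex = 2, p_8 = 11. Add edge {2,11}. Now deg[2]=0, deg[11]=2.
Step 9: smallest deg-1 vertex = 10, p_9 = 3. Add edge {3,10}. Now deg[10]=0, deg[3]=1.
Step 10: smallest deg-1 vertex = 3, p_10 = 11. Add edge {3,11}. Now deg[3]=0, deg[11]=1.
Final: two remaining deg-1 vertices are 11, 12. Add edge {11,12}.

Answer: 4 6
1 6
1 8
7 9
5 8
5 9
2 9
2 11
3 10
3 11
11 12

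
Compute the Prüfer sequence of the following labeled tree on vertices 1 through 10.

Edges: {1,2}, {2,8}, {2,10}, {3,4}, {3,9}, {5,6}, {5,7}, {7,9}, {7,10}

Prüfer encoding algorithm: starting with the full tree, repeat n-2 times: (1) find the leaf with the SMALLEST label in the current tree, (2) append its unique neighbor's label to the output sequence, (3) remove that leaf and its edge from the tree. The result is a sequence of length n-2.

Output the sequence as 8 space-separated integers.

Answer: 2 3 9 5 7 2 10 7

Derivation:
Step 1: leaves = {1,4,6,8}. Remove smallest leaf 1, emit neighbor 2.
Step 2: leaves = {4,6,8}. Remove smallest leaf 4, emit neighbor 3.
Step 3: leaves = {3,6,8}. Remove smallest leaf 3, emit neighbor 9.
Step 4: leaves = {6,8,9}. Remove smallest leaf 6, emit neighbor 5.
Step 5: leaves = {5,8,9}. Remove smallest leaf 5, emit neighbor 7.
Step 6: leaves = {8,9}. Remove smallest leaf 8, emit neighbor 2.
Step 7: leaves = {2,9}. Remove smallest leaf 2, emit neighbor 10.
Step 8: leaves = {9,10}. Remove smallest leaf 9, emit neighbor 7.
Done: 2 vertices remain (7, 10). Sequence = [2 3 9 5 7 2 10 7]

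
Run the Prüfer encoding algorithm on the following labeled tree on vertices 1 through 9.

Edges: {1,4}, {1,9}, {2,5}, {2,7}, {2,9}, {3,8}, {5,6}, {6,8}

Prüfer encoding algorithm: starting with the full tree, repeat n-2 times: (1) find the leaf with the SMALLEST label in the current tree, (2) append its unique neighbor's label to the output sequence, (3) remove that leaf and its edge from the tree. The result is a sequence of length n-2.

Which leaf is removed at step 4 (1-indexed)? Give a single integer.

Step 1: current leaves = {3,4,7}. Remove leaf 3 (neighbor: 8).
Step 2: current leaves = {4,7,8}. Remove leaf 4 (neighbor: 1).
Step 3: current leaves = {1,7,8}. Remove leaf 1 (neighbor: 9).
Step 4: current leaves = {7,8,9}. Remove leaf 7 (neighbor: 2).

Answer: 7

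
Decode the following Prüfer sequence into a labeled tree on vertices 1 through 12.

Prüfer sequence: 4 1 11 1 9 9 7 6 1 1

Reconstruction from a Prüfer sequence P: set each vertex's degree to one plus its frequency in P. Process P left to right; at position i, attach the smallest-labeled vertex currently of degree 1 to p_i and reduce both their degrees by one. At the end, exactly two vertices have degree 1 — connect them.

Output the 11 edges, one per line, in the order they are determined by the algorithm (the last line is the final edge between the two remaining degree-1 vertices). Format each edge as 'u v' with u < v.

Answer: 2 4
1 3
4 11
1 5
8 9
9 10
7 9
6 7
1 6
1 11
1 12

Derivation:
Initial degrees: {1:5, 2:1, 3:1, 4:2, 5:1, 6:2, 7:2, 8:1, 9:3, 10:1, 11:2, 12:1}
Step 1: smallest deg-1 vertex = 2, p_1 = 4. Add edge {2,4}. Now deg[2]=0, deg[4]=1.
Step 2: smallest deg-1 vertex = 3, p_2 = 1. Add edge {1,3}. Now deg[3]=0, deg[1]=4.
Step 3: smallest deg-1 vertex = 4, p_3 = 11. Add edge {4,11}. Now deg[4]=0, deg[11]=1.
Step 4: smallest deg-1 vertex = 5, p_4 = 1. Add edge {1,5}. Now deg[5]=0, deg[1]=3.
Step 5: smallest deg-1 vertex = 8, p_5 = 9. Add edge {8,9}. Now deg[8]=0, deg[9]=2.
Step 6: smallest deg-1 vertex = 10, p_6 = 9. Add edge {9,10}. Now deg[10]=0, deg[9]=1.
Step 7: smallest deg-1 vertex = 9, p_7 = 7. Add edge {7,9}. Now deg[9]=0, deg[7]=1.
Step 8: smallest deg-1 vertex = 7, p_8 = 6. Add edge {6,7}. Now deg[7]=0, deg[6]=1.
Step 9: smallest deg-1 vertex = 6, p_9 = 1. Add edge {1,6}. Now deg[6]=0, deg[1]=2.
Step 10: smallest deg-1 vertex = 11, p_10 = 1. Add edge {1,11}. Now deg[11]=0, deg[1]=1.
Final: two remaining deg-1 vertices are 1, 12. Add edge {1,12}.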